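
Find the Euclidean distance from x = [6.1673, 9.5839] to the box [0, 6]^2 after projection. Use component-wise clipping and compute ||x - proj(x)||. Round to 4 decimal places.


Project each component onto [0, 6].
clip(6.1673) = 6.0, clip(9.5839) = 6.0
Projection = [6.0, 6.0]
Squared diffs: [0.028, 12.8443]
Distance = sqrt(12.8723) = 3.5878


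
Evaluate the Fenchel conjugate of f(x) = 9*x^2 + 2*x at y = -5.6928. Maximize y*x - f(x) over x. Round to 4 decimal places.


f*(y) = sup_x {y*x - a*x^2 - b*x} = sup_x {(y-b)*x - a*x^2}
FOC: (y - b) - 2a*x = 0 => x* = (y - b)/(2a)
x* = (-5.6928 - 2)/(2*9) = -0.4274
f*(-5.6928) = (y-b)^2/(4a) = (-5.6928 - 2)^2/(4*9)
= 59.1792/36 = 1.6439


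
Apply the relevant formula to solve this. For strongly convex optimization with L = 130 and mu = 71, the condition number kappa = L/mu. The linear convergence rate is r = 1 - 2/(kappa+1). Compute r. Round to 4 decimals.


Step 1: Compute the condition number.
kappa = L/mu = 130/71 = 1.831
Step 2: Compute the convergence rate.
r = 1 - 2/(kappa + 1) = 1 - 2*mu/(L + mu) = (L - mu)/(L + mu) = 59/201 = 0.2935


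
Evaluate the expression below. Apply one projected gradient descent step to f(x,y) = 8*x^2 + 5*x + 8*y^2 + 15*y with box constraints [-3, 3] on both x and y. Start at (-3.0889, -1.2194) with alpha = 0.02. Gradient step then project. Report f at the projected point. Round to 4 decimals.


Step 1: Compute gradient at (-3.0889, -1.2194).
grad_x = 2*8*-3.0889 + 5 = -44.4224
grad_y = 2*8*-1.2194 + 15 = -4.5104
Step 2: Gradient step.
x_raw = -3.0889 - 0.02*-44.4224 = -2.2005
y_raw = -1.2194 - 0.02*-4.5104 = -1.1292
Step 3: Project onto [-3, 3].
x_proj = clip(-2.2005) = -2.2005
y_proj = clip(-1.1292) = -1.1292
Step 4: Evaluate f.
f(-2.2005, -1.1292) = 20.9964


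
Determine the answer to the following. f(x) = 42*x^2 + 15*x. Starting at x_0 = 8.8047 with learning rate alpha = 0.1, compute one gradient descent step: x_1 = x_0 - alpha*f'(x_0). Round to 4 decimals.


We compute the gradient at x_0 and apply the update.
f'(x) = 84*x + 15
f'(8.8047) = 84*8.8047 + 15 = 754.5948
x_1 = 8.8047 - 0.1*754.5948 = -66.6548


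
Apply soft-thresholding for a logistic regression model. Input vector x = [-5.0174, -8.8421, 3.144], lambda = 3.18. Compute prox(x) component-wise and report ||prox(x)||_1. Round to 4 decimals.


Soft-thresholding with lambda = 3.18:
prox(-5.0174) = sign(-5.0174)*max(|-5.0174| - 3.18, 0) = -1.8374
prox(-8.8421) = sign(-8.8421)*max(|-8.8421| - 3.18, 0) = -5.6621
prox(3.144) = sign(3.144)*max(|3.144| - 3.18, 0) = 0.0
prox(x) = [-1.8374, -5.6621, 0.0]
||prox(x)||_1 = 1.8374 + 5.6621 + 0.0 = 7.4995


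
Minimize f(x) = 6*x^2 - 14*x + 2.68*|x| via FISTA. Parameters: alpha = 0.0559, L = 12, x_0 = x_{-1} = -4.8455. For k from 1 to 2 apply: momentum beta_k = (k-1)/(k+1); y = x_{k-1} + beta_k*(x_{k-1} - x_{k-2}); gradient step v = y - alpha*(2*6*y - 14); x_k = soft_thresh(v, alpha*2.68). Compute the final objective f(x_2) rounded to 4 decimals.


FISTA on f(x) = 6*x^2 - 14*x + 2.68*|x|
L = 12, alpha = 0.0559
Iteration 1: beta = 0.0, y = -4.8455 + 0.0*(-4.8455 + 4.8455) = -4.8455
  grad(y) = -72.146, v = y - alpha*grad = -0.8125
  prox(v) = soft_thresh(-0.8125, 0.1498) = -0.6627
Iteration 2: beta = 0.3333, y = -0.6627 + 0.3333*(-0.6627 + 4.8455) = 0.7315
  grad(y) = -5.2216, v = y - alpha*grad = 1.0234
  prox(v) = soft_thresh(1.0234, 0.1498) = 0.8736
f(x_2) = 6*0.8736^2 - 14*0.8736 + 2.68*|0.8736| = -5.3101


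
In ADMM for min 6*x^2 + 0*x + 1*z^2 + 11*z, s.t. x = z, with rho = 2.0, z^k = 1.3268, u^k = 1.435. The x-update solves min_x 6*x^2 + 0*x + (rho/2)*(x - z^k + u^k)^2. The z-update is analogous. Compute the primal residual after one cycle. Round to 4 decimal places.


ADMM iteration with rho = 2.0, z^k = 1.3268, u^k = 1.435
Step 1: x-update.
Minimize 6*x^2 + 0*x + (2.0/2)*(x - 1.3268 + 1.435)^2
FOC: (2*6 + 2.0)*x = 0 + 2.0*(1.3268 - 1.435)
x^{k+1} = -0.0155
Step 2: z-update.
Minimize 1*z^2 + 11*z + (2.0/2)*(-0.0155 - z + 1.435)^2
FOC: (2*1 + 2.0)*z = -11 + 2.0*(-0.0155 + 1.435)
z^{k+1} = -2.0402
Step 3: u-update.
u^{k+1} = 1.435 - 0.0155 + 2.0402 = 3.4598
Step 4: Primal residual = |-0.0155 + 2.0402| = 2.0248


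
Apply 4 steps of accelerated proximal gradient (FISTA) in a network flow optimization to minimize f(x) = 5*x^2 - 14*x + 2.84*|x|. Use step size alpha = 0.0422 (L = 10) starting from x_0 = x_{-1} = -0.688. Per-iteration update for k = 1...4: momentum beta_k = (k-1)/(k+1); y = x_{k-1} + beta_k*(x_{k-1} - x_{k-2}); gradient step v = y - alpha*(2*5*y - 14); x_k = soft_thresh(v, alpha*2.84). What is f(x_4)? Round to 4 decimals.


FISTA on f(x) = 5*x^2 - 14*x + 2.84*|x|
L = 10, alpha = 0.0422
Iteration 1: beta = 0.0, y = -0.688 + 0.0*(-0.688 + 0.688) = -0.688
  grad(y) = -20.88, v = y - alpha*grad = 0.1931
  prox(v) = soft_thresh(0.1931, 0.1198) = 0.0733
Iteration 2: beta = 0.3333, y = 0.0733 + 0.3333*(0.0733 + 0.688) = 0.3271
  grad(y) = -10.7295, v = y - alpha*grad = 0.7798
  prox(v) = soft_thresh(0.7798, 0.1198) = 0.66
Iteration 3: beta = 0.5, y = 0.66 + 0.5*(0.66 - 0.0733) = 0.9533
  grad(y) = -4.4666, v = y - alpha*grad = 1.1418
  prox(v) = soft_thresh(1.1418, 0.1198) = 1.022
Iteration 4: beta = 0.6, y = 1.022 + 0.6*(1.022 - 0.66) = 1.2392
  grad(y) = -1.6082, v = y - alpha*grad = 1.307
  prox(v) = soft_thresh(1.307, 0.1198) = 1.1872
f(x_4) = 5*1.1872^2 - 14*1.1872 + 2.84*|1.1872| = -6.2019


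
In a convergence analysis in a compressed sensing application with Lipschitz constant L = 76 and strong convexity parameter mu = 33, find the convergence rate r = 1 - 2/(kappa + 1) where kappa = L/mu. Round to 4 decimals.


Step 1: Compute the condition number.
kappa = L/mu = 76/33 = 2.303
Step 2: Compute the convergence rate.
r = 1 - 2/(kappa + 1) = 1 - 2*mu/(L + mu) = (L - mu)/(L + mu) = 43/109 = 0.3945


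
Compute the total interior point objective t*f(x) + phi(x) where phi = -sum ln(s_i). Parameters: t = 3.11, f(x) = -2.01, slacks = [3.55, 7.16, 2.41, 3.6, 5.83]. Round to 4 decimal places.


Step 1: Compute log-barrier.
ln values: [1.2669, 1.9685, 0.8796, 1.2809, 1.763]
phi = -(1.2669 + 1.9685 + 0.8796 + 1.2809 + 1.763) = -7.159
Step 2: Compute augmented objective.
t*f(x) = 3.11*-2.01 = -6.2511
Total = -6.2511 - 7.159 = -13.4101


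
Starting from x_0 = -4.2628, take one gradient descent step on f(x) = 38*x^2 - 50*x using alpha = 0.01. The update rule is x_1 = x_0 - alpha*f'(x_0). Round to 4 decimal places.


We compute the gradient at x_0 and apply the update.
f'(x) = 76*x - 50
f'(-4.2628) = 76*-4.2628 - 50 = -373.9728
x_1 = -4.2628 - 0.01*-373.9728 = -0.5231


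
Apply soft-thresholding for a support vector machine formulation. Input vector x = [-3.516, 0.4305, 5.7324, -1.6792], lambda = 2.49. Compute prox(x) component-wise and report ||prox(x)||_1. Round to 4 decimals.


Soft-thresholding with lambda = 2.49:
prox(-3.516) = sign(-3.516)*max(|-3.516| - 2.49, 0) = -1.026
prox(0.4305) = sign(0.4305)*max(|0.4305| - 2.49, 0) = 0.0
prox(5.7324) = sign(5.7324)*max(|5.7324| - 2.49, 0) = 3.2424
prox(-1.6792) = sign(-1.6792)*max(|-1.6792| - 2.49, 0) = 0.0
prox(x) = [-1.026, 0.0, 3.2424, 0.0]
||prox(x)||_1 = 1.026 + 0.0 + 3.2424 + 0.0 = 4.2684


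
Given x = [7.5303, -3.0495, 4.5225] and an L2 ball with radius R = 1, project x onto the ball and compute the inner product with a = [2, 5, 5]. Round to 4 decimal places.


Step 1: Compute ||x|| (intermediates to 6 decimals).
||x|| = sqrt(7.5303^2 + (-3.0495)^2 + 4.5225^2) = 9.298273
Step 2: Project.
Since ||x|| > R, scale = R/||x|| = 1/9.298273 = 0.107547, proj(x) = scale * x
proj(x) = [0.809861, -0.327965, 0.486381]
Step 3: Dot product.
a^T * proj(x) = 2*0.809861 + 5*(-0.327965) + 5*0.486381 = 2.4118


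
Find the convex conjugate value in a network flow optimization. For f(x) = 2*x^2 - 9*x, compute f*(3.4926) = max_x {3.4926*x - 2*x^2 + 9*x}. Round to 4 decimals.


f*(y) = sup_x {y*x - a*x^2 - b*x} = sup_x {(y-b)*x - a*x^2}
FOC: (y - b) - 2a*x = 0 => x* = (y - b)/(2a)
x* = (3.4926 + 9)/(2*2) = 3.1232
f*(3.4926) = (y-b)^2/(4a) = (3.4926 + 9)^2/(4*2)
= 156.0651/8 = 19.5081


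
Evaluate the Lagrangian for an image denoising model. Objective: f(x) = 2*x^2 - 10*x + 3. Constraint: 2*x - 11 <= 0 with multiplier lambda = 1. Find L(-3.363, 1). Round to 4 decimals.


Step 1: Evaluate f(x).
f(-3.363) = 2*(-3.363)^2 - 10*(-3.363) + 3 = 59.2495
Step 2: Evaluate g(x).
g(-3.363) = 2*-3.363 - 11 = -17.726
Step 3: Compute Lagrangian.
L = 59.2495 + 1*-17.726 = 41.5235


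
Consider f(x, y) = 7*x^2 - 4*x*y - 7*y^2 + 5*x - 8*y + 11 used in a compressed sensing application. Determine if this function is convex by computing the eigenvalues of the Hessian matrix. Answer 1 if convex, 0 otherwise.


The Hessian of f(x,y) = 7*x^2 - 4*x*y - 7*y^2 + 5*x - 8*y + 11 is:
H = [[14, -4], [-4, -14]]
Trace = 14 - 14 = 0
Determinant = 14*-14 - (-4)^2 = -212
Discriminant = (0)^2 - 4*-212 = 848.0
Eigenvalues: lambda_1 = -14.5602, lambda_2 = 14.5602
The function is not convex.

0


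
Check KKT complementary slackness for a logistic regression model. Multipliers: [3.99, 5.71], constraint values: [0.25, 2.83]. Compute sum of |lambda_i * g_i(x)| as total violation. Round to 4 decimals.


KKT complementary slackness check:
lambda_1 * g_1 = 3.99 * 0.25 = 0.9975
lambda_2 * g_2 = 5.71 * 2.83 = 16.1593
Total violation = 0.9975 + 16.1593 = 17.1568


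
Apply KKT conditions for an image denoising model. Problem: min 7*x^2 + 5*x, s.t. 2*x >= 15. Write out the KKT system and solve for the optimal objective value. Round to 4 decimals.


Step 1: Try lambda = 0 (constraint inactive).
x_unc = -5/(2*7) = -0.3571
Check: 2*-0.3571 = -0.7142 < 15 -- violated!
Step 2: Constraint must be active: 2*x = 15
x* = 15/2 = 7.5
lambda = (2*7*7.5 + 5)/2 = 55.0
Step 3: Compute optimal value.
f(x*) = 7*7.5^2 + 5*7.5 = 431.25


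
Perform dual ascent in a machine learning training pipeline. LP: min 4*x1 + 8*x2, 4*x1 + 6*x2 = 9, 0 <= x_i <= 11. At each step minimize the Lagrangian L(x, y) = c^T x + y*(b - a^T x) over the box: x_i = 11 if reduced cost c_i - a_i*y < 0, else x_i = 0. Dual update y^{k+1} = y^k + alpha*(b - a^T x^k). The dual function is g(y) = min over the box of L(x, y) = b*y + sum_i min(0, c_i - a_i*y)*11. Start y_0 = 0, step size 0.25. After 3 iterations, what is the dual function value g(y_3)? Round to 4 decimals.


Dual ascent for LP: min 4*x1 + 8*x2, 4*x1 + 6*x2 = 9, 0 <= x_i <= 11
Step 1: y^k = 0.0, reduced costs: (4.0, 8.0)
  x^k = (0.0, 0.0), subgradient = b - a^T x = 9.0
  y^{k+1} = 0.0 + 0.25*9.0 = 2.25
Step 2: y^k = 2.25, reduced costs: (-5.0, -5.5)
  x^k = (11.0, 11.0), subgradient = b - a^T x = -101.0
  y^{k+1} = 2.25 + 0.25*-101.0 = -23.0
Step 3: y^k = -23.0, reduced costs: (96.0, 146.0)
  x^k = (0.0, 0.0), subgradient = b - a^T x = 9.0
  y^{k+1} = -23.0 + 0.25*9.0 = -20.75
Dual objective at y_3 = -20.75: reduced costs (87.0, 132.5), box minimizer x = (0.0, 0.0)
g(y_3) = b*y + (c1 - a1*y)*x1 + (c2 - a2*y)*x2 = 9*(-20.75) + 87.0*0.0 + 132.5*0.0 = -186.75 + 0.0 + 0.0 = -186.75


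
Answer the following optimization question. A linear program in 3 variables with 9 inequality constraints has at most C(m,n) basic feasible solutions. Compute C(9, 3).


Each vertex corresponds to some choice of n active constraints out of m, so the number of vertices is at most C(m, n) = m! / (n!(m-n)!).
m = 9, n = 3
Numerator: 9 * 8 * 7
Denominator: 3! = 6
C(9, 3) = 84


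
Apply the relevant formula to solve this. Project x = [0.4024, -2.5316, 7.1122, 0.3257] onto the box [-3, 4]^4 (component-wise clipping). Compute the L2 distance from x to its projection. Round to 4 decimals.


Project each component onto [-3, 4].
clip(0.4024) = 0.4024, clip(-2.5316) = -2.5316, clip(7.1122) = 4.0, clip(0.3257) = 0.3257
Projection = [0.4024, -2.5316, 4.0, 0.3257]
Squared diffs: [0.0, 0.0, 9.6858, 0.0]
Distance = sqrt(9.6858) = 3.1122


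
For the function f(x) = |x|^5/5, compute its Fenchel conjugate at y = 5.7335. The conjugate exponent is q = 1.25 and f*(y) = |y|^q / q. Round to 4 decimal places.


The conjugate exponent q satisfies 1/p + 1/q = 1.
p = 5, so q = 5/(5 - 1) = 1.25
|y|^q = 5.7335^1.25 = 8.8721
f*(5.7335) = 8.8721 / 1.25 = 7.0977


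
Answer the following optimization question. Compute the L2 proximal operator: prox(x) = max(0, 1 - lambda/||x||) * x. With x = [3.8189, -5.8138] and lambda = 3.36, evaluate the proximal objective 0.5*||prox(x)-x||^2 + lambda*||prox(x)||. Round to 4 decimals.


Step 1: Compute ||x||.
||x|| = 6.9559
Step 2: Compute scaling factor.
scale = max(0, 1 - 3.36/6.9559) = 0.517
Step 3: prox(x) = [1.9742, -3.0055]
||prox(x)|| = 3.5959
Step 4: Proximal objective.
0.5*||prox-x||^2 = 5.6448
lambda*||prox|| = 12.0822
Total = 17.727


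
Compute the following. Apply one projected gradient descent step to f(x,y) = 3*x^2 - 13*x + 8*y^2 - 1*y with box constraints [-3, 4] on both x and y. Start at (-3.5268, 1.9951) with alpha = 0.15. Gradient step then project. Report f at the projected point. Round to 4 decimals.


Step 1: Compute gradient at (-3.5268, 1.9951).
grad_x = 2*3*-3.5268 - 13 = -34.1608
grad_y = 2*8*1.9951 - 1 = 30.9216
Step 2: Gradient step.
x_raw = -3.5268 - 0.15*-34.1608 = 1.5973
y_raw = 1.9951 - 0.15*30.9216 = -2.6431
Step 3: Project onto [-3, 4].
x_proj = clip(1.5973) = 1.5973
y_proj = clip(-2.6431) = -2.6431
Step 4: Evaluate f.
f(1.5973, -2.6431) = 45.4218


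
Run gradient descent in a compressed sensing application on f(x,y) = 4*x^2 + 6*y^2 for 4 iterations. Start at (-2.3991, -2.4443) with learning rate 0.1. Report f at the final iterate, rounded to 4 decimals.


Gradient descent on f(x,y) = 4*x^2 + 6*y^2.
Starting point: (-2.3991, -2.4443), alpha = 0.1
Step 1: grad_x = 2*4*-2.3991 = -19.1928, grad_y = 2*6*-2.4443 = -29.3316
  x_1 = -2.3991 - 0.1*-19.1928 = -0.4798
  y_1 = -2.4443 - 0.1*-29.3316 = 0.4889
Step 2: grad_x = 2*4*-0.4798 = -3.8386, grad_y = 2*6*0.4889 = 5.8663
  x_2 = -0.4798 - 0.1*-3.8386 = -0.096
  y_2 = 0.4889 - 0.1*5.8663 = -0.0978
Step 3: grad_x = 2*4*-0.096 = -0.7677, grad_y = 2*6*-0.0978 = -1.1733
  x_3 = -0.096 - 0.1*-0.7677 = -0.0192
  y_3 = -0.0978 - 0.1*-1.1733 = 0.0196
Step 4: grad_x = 2*4*-0.0192 = -0.1535, grad_y = 2*6*0.0196 = 0.2347
  x_4 = -0.0192 - 0.1*-0.1535 = -0.0038
  y_4 = 0.0196 - 0.1*0.2347 = -0.0039
f(-0.0038, -0.0039) = 4*(-0.0038)^2 + 6*(-0.0039)^2 = 0.0002


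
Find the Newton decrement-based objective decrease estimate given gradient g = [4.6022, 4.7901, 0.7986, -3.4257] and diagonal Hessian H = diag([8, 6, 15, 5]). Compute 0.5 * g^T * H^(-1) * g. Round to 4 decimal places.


Step 1: H is diagonal, so H^(-1) * g = [0.5753, 0.7984, 0.0532, -0.6851].
Step 2: g^T H^(-1) g = sum_i g_i^2 / H_ii
  = (4.6022)^2/8 + (4.7901)^2/6 + (0.7986)^2/15 + (-3.4257)^2/5
  = 2.6475 + 3.8242 + 0.0425 + 2.3471 = 8.8613
Step 3: Objective decrease = 0.5 * g^T H^(-1) g = 4.4307


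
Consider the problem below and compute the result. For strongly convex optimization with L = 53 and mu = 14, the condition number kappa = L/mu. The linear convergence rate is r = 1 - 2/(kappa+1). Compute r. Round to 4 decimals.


Step 1: Compute the condition number.
kappa = L/mu = 53/14 = 3.7857
Step 2: Compute the convergence rate.
r = 1 - 2/(kappa + 1) = 1 - 2*mu/(L + mu) = (L - mu)/(L + mu) = 39/67 = 0.5821


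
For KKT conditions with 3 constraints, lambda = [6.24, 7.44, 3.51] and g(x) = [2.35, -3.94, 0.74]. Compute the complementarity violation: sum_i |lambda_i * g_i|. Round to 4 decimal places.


KKT complementary slackness check:
lambda_1 * g_1 = 6.24 * 2.35 = 14.664
lambda_2 * g_2 = 7.44 * -3.94 = -29.3136
lambda_3 * g_3 = 3.51 * 0.74 = 2.5974
Total violation = 14.664 + 29.3136 + 2.5974 = 46.575


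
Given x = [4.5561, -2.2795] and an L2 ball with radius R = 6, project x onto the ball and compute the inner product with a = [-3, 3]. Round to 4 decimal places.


Step 1: Compute ||x|| (intermediates to 6 decimals).
||x|| = sqrt(4.5561^2 + (-2.2795)^2) = 5.094523
Step 2: Project.
Since ||x|| <= R, proj = x (no scaling needed).
proj(x) = [4.5561, -2.2795]
Step 3: Dot product.
a^T * proj(x) = -3*4.5561 + 3*(-2.2795) = -20.5068


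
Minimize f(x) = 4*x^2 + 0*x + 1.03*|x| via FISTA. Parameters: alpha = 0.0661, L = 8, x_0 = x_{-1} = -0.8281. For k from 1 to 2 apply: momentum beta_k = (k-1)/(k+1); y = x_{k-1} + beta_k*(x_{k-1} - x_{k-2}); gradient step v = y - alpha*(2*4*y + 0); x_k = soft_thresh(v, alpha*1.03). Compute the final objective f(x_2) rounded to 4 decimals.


FISTA on f(x) = 4*x^2 + 0*x + 1.03*|x|
L = 8, alpha = 0.0661
Iteration 1: beta = 0.0, y = -0.8281 + 0.0*(-0.8281 + 0.8281) = -0.8281
  grad(y) = -6.6248, v = y - alpha*grad = -0.3902
  prox(v) = soft_thresh(-0.3902, 0.0681) = -0.3221
Iteration 2: beta = 0.3333, y = -0.3221 + 0.3333*(-0.3221 + 0.8281) = -0.1535
  grad(y) = -1.2277, v = y - alpha*grad = -0.0723
  prox(v) = soft_thresh(-0.0723, 0.0681) = -0.0042
f(x_2) = 4*(-0.0042)^2 + 0*(-0.0042) + 1.03*|-0.0042| = 0.0044


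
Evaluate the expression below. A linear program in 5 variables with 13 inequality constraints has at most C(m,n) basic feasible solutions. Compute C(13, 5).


Each vertex corresponds to some choice of n active constraints out of m, so the number of vertices is at most C(m, n) = m! / (n!(m-n)!).
m = 13, n = 5
Numerator: 13 * 12 * 11 * 10 * 9
Denominator: 5! = 120
C(13, 5) = 1287


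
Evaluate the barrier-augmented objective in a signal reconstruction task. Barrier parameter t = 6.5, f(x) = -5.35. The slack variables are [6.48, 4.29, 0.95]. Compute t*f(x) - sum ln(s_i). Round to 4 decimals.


Step 1: Compute log-barrier.
ln values: [1.8687, 1.4563, -0.0513]
phi = -(1.8687 + 1.4563 - 0.0513) = -3.2737
Step 2: Compute augmented objective.
t*f(x) = 6.5*-5.35 = -34.775
Total = -34.775 - 3.2737 = -38.0487


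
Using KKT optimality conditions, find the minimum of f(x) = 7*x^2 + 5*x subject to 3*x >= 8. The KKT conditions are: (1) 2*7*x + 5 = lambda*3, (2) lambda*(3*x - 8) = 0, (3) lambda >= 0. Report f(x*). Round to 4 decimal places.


Step 1: Try lambda = 0 (constraint inactive).
x_unc = -5/(2*7) = -0.3571
Check: 3*-0.3571 = -1.0713 < 8 -- violated!
Step 2: Constraint must be active: 3*x = 8
x* = 8/3 = 2.6667 (rounded; the exact value 8/3 is used below)
lambda = (2*7*(8/3) + 5)/3 = 14.1111
Step 3: Compute optimal value.
f(x*) = 7*(8/3)^2 + 5*(8/3) = 63.1111


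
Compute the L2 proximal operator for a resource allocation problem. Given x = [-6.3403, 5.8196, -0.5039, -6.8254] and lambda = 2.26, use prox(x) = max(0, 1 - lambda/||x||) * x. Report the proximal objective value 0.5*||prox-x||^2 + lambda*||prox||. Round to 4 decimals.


Step 1: Compute ||x||.
||x|| = 10.9958
Step 2: Compute scaling factor.
scale = max(0, 1 - 2.26/10.9958) = 0.7945
Step 3: prox(x) = [-5.0372, 4.6235, -0.4003, -5.4226]
||prox(x)|| = 8.7358
Step 4: Proximal objective.
0.5*||prox-x||^2 = 2.5538
lambda*||prox|| = 19.7429
Total = 22.2967


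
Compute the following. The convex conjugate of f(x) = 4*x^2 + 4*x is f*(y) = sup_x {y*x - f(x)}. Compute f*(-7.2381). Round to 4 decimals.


f*(y) = sup_x {y*x - a*x^2 - b*x} = sup_x {(y-b)*x - a*x^2}
FOC: (y - b) - 2a*x = 0 => x* = (y - b)/(2a)
x* = (-7.2381 - 4)/(2*4) = -1.4048
f*(-7.2381) = (y-b)^2/(4a) = (-7.2381 - 4)^2/(4*4)
= 126.2949/16 = 7.8934


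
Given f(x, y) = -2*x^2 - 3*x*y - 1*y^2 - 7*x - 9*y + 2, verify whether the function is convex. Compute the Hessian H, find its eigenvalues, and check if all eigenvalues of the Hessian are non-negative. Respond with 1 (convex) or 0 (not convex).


The Hessian of f(x,y) = -2*x^2 - 3*x*y - 1*y^2 - 7*x - 9*y + 2 is:
H = [[-4, -3], [-3, -2]]
Trace = -4 - 2 = -6
Determinant = -4*-2 - (-3)^2 = -1
Discriminant = (-6)^2 - 4*-1 = 40.0
Eigenvalues: lambda_1 = -6.1623, lambda_2 = 0.1623
The function is not convex.

0


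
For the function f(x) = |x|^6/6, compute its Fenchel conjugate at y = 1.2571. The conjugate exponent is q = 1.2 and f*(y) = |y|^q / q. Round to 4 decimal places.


The conjugate exponent q satisfies 1/p + 1/q = 1.
p = 6, so q = 6/(6 - 1) = 1.2
|y|^q = 1.2571^1.2 = 1.316
f*(1.2571) = 1.316 / 1.2 = 1.0966


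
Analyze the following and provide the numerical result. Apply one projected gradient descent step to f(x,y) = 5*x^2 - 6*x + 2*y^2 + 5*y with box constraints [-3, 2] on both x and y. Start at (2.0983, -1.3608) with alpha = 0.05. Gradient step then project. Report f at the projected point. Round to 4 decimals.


Step 1: Compute gradient at (2.0983, -1.3608).
grad_x = 2*5*2.0983 - 6 = 14.983
grad_y = 2*2*-1.3608 + 5 = -0.4432
Step 2: Gradient step.
x_raw = 2.0983 - 0.05*14.983 = 1.3492
y_raw = -1.3608 - 0.05*-0.4432 = -1.3386
Step 3: Project onto [-3, 2].
x_proj = clip(1.3492) = 1.3492
y_proj = clip(-1.3386) = -1.3386
Step 4: Evaluate f.
f(1.3492, -1.3386) = -2.1032


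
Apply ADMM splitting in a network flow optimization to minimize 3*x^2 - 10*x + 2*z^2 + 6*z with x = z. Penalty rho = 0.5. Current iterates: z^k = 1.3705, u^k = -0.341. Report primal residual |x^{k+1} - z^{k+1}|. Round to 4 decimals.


ADMM iteration with rho = 0.5, z^k = 1.3705, u^k = -0.341
Step 1: x-update.
Minimize 3*x^2 - 10*x + (0.5/2)*(x - 1.3705 - 0.341)^2
FOC: (2*3 + 0.5)*x = 10 + 0.5*(1.3705 + 0.341)
x^{k+1} = 1.6701
Step 2: z-update.
Minimize 2*z^2 + 6*z + (0.5/2)*(1.6701 - z - 0.341)^2
FOC: (2*2 + 0.5)*z = -6 + 0.5*(1.6701 - 0.341)
z^{k+1} = -1.1857
Step 3: u-update.
u^{k+1} = -0.341 + 1.6701 + 1.1857 = 2.5148
Step 4: Primal residual = |1.6701 + 1.1857| = 2.8558


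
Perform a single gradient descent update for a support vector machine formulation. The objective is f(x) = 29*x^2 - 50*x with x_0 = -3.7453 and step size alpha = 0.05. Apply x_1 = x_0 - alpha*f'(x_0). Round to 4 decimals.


We compute the gradient at x_0 and apply the update.
f'(x) = 58*x - 50
f'(-3.7453) = 58*-3.7453 - 50 = -267.2274
x_1 = -3.7453 - 0.05*-267.2274 = 9.6161


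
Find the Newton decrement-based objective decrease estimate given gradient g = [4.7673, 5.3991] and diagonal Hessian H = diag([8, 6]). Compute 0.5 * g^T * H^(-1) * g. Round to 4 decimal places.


Step 1: H is diagonal, so H^(-1) * g = [0.5959, 0.8999].
Step 2: g^T H^(-1) g = sum_i g_i^2 / H_ii
  = (4.7673)^2/8 + (5.3991)^2/6
  = 2.8409 + 4.8584 = 7.6993
Step 3: Objective decrease = 0.5 * g^T H^(-1) g = 3.8496


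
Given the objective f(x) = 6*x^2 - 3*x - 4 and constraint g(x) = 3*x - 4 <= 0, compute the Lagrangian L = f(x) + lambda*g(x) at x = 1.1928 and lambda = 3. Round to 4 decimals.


Step 1: Evaluate f(x).
f(1.1928) = 6*1.1928^2 - 3*1.1928 - 4 = 0.9582
Step 2: Evaluate g(x).
g(1.1928) = 3*1.1928 - 4 = -0.4216
Step 3: Compute Lagrangian.
L = 0.9582 + 3*-0.4216 = -0.3066


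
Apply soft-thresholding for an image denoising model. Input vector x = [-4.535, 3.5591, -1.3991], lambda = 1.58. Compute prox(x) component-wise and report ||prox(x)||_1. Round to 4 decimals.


Soft-thresholding with lambda = 1.58:
prox(-4.535) = sign(-4.535)*max(|-4.535| - 1.58, 0) = -2.955
prox(3.5591) = sign(3.5591)*max(|3.5591| - 1.58, 0) = 1.9791
prox(-1.3991) = sign(-1.3991)*max(|-1.3991| - 1.58, 0) = 0.0
prox(x) = [-2.955, 1.9791, 0.0]
||prox(x)||_1 = 2.955 + 1.9791 + 0.0 = 4.9341


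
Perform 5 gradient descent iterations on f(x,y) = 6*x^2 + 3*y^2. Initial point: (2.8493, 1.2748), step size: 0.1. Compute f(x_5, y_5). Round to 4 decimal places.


Gradient descent on f(x,y) = 6*x^2 + 3*y^2.
Starting point: (2.8493, 1.2748), alpha = 0.1
Step 1: grad_x = 2*6*2.8493 = 34.1916, grad_y = 2*3*1.2748 = 7.6488
  x_1 = 2.8493 - 0.1*34.1916 = -0.5699
  y_1 = 1.2748 - 0.1*7.6488 = 0.5099
Step 2: grad_x = 2*6*-0.5699 = -6.8383, grad_y = 2*3*0.5099 = 3.0595
  x_2 = -0.5699 - 0.1*-6.8383 = 0.114
  y_2 = 0.5099 - 0.1*3.0595 = 0.204
Step 3: grad_x = 2*6*0.114 = 1.3677, grad_y = 2*3*0.204 = 1.2238
  x_3 = 0.114 - 0.1*1.3677 = -0.0228
  y_3 = 0.204 - 0.1*1.2238 = 0.0816
Step 4: grad_x = 2*6*-0.0228 = -0.2735, grad_y = 2*3*0.0816 = 0.4895
  x_4 = -0.0228 - 0.1*-0.2735 = 0.0046
  y_4 = 0.0816 - 0.1*0.4895 = 0.0326
Step 5: grad_x = 2*6*0.0046 = 0.0547, grad_y = 2*3*0.0326 = 0.1958
  x_5 = 0.0046 - 0.1*0.0547 = -0.0009
  y_5 = 0.0326 - 0.1*0.1958 = 0.0131
f(-0.0009, 0.0131) = 6*(-0.0009)^2 + 3*0.0131^2 = 0.0005


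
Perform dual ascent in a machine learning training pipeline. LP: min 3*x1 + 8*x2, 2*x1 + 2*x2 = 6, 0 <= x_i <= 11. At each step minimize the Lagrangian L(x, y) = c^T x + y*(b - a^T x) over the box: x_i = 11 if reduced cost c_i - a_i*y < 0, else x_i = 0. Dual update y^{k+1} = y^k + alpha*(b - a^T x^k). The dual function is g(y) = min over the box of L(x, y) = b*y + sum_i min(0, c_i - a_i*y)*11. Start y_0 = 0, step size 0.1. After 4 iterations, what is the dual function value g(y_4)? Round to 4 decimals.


Dual ascent for LP: min 3*x1 + 8*x2, 2*x1 + 2*x2 = 6, 0 <= x_i <= 11
Step 1: y^k = 0.0, reduced costs: (3.0, 8.0)
  x^k = (0.0, 0.0), subgradient = b - a^T x = 6.0
  y^{k+1} = 0.0 + 0.1*6.0 = 0.6
Step 2: y^k = 0.6, reduced costs: (1.8, 6.8)
  x^k = (0.0, 0.0), subgradient = b - a^T x = 6.0
  y^{k+1} = 0.6 + 0.1*6.0 = 1.2
Step 3: y^k = 1.2, reduced costs: (0.6, 5.6)
  x^k = (0.0, 0.0), subgradient = b - a^T x = 6.0
  y^{k+1} = 1.2 + 0.1*6.0 = 1.8
Step 4: y^k = 1.8, reduced costs: (-0.6, 4.4)
  x^k = (11.0, 0.0), subgradient = b - a^T x = -16.0
  y^{k+1} = 1.8 + 0.1*-16.0 = 0.2
Dual objective at y_4 = 0.2: reduced costs (2.6, 7.6), box minimizer x = (0.0, 0.0)
g(y_4) = b*y + (c1 - a1*y)*x1 + (c2 - a2*y)*x2 = 6*0.2 + 2.6*0.0 + 7.6*0.0 = 1.2 + 0.0 + 0.0 = 1.2


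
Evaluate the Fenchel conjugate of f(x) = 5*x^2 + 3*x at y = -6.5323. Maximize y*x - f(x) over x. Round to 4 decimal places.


f*(y) = sup_x {y*x - a*x^2 - b*x} = sup_x {(y-b)*x - a*x^2}
FOC: (y - b) - 2a*x = 0 => x* = (y - b)/(2a)
x* = (-6.5323 - 3)/(2*5) = -0.9532
f*(-6.5323) = (y-b)^2/(4a) = (-6.5323 - 3)^2/(4*5)
= 90.8647/20 = 4.5432


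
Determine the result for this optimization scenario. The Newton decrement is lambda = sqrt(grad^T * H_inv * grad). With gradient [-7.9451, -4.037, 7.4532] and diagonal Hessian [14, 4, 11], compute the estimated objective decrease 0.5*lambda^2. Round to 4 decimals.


Step 1: H is diagonal, so H^(-1) * g = [-0.5675, -1.0093, 0.6776].
Step 2: g^T H^(-1) g = sum_i g_i^2 / H_ii
  = (-7.9451)^2/14 + (-4.037)^2/4 + (7.4532)^2/11
  = 4.5089 + 4.0743 + 5.05 = 13.6333
Step 3: Objective decrease = 0.5 * g^T H^(-1) g = 6.8166


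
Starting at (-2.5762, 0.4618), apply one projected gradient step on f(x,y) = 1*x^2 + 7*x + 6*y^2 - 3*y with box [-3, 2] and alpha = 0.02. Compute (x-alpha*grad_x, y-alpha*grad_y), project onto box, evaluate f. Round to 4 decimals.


Step 1: Compute gradient at (-2.5762, 0.4618).
grad_x = 2*1*-2.5762 + 7 = 1.8476
grad_y = 2*6*0.4618 - 3 = 2.5416
Step 2: Gradient step.
x_raw = -2.5762 - 0.02*1.8476 = -2.6132
y_raw = 0.4618 - 0.02*2.5416 = 0.411
Step 3: Project onto [-3, 2].
x_proj = clip(-2.6132) = -2.6132
y_proj = clip(0.411) = 0.411
Step 4: Evaluate f.
f(-2.6132, 0.411) = -11.683


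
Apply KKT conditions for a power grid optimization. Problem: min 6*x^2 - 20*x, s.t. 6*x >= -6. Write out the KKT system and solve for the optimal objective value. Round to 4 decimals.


Step 1: Try lambda = 0 (constraint inactive).
Stationarity: 2*6*x - 20 = 0
x* = 20/(2*6) = 5/3 = 1.6667 (rounded; the exact value 5/3 is used below)
Check constraint: 6*1.6667 = 10.0002 >= -6 -- satisfied.
Step 2: Compute optimal value.
f(x*) = 6*(5/3)^2 - 20*(5/3) = -16.6667


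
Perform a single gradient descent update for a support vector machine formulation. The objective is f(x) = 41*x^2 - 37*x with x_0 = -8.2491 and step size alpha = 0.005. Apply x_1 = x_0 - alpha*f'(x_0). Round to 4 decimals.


We compute the gradient at x_0 and apply the update.
f'(x) = 82*x - 37
f'(-8.2491) = 82*-8.2491 - 37 = -713.4262
x_1 = -8.2491 - 0.005*-713.4262 = -4.682


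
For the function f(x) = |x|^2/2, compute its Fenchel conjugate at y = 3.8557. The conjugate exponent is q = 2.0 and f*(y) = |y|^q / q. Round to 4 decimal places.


The conjugate exponent q satisfies 1/p + 1/q = 1.
p = 2, so q = 2/(2 - 1) = 2.0
|y|^q = 3.8557^2.0 = 14.8664
f*(3.8557) = 14.8664 / 2.0 = 7.4332


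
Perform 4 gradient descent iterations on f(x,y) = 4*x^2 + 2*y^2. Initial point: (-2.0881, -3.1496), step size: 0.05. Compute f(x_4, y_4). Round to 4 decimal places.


Gradient descent on f(x,y) = 4*x^2 + 2*y^2.
Starting point: (-2.0881, -3.1496), alpha = 0.05
Step 1: grad_x = 2*4*-2.0881 = -16.7048, grad_y = 2*2*-3.1496 = -12.5984
  x_1 = -2.0881 - 0.05*-16.7048 = -1.2529
  y_1 = -3.1496 - 0.05*-12.5984 = -2.5197
Step 2: grad_x = 2*4*-1.2529 = -10.0229, grad_y = 2*2*-2.5197 = -10.0787
  x_2 = -1.2529 - 0.05*-10.0229 = -0.7517
  y_2 = -2.5197 - 0.05*-10.0787 = -2.0157
Step 3: grad_x = 2*4*-0.7517 = -6.0137, grad_y = 2*2*-2.0157 = -8.063
  x_3 = -0.7517 - 0.05*-6.0137 = -0.451
  y_3 = -2.0157 - 0.05*-8.063 = -1.6126
Step 4: grad_x = 2*4*-0.451 = -3.6082, grad_y = 2*2*-1.6126 = -6.4504
  x_4 = -0.451 - 0.05*-3.6082 = -0.2706
  y_4 = -1.6126 - 0.05*-6.4504 = -1.2901
f(-0.2706, -1.2901) = 4*(-0.2706)^2 + 2*(-1.2901)^2 = 3.6215


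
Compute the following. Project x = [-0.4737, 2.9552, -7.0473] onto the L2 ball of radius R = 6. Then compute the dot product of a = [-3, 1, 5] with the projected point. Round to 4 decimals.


Step 1: Compute ||x|| (intermediates to 6 decimals).
||x|| = sqrt((-0.4737)^2 + 2.9552^2 + (-7.0473)^2) = 7.656503
Step 2: Project.
Since ||x|| > R, scale = R/||x|| = 6/7.656503 = 0.783648, proj(x) = scale * x
proj(x) = [-0.371214, 2.315837, -5.522603]
Step 3: Dot product.
a^T * proj(x) = -3*(-0.371214) + 1*2.315837 + 5*(-5.522603) = -24.1835


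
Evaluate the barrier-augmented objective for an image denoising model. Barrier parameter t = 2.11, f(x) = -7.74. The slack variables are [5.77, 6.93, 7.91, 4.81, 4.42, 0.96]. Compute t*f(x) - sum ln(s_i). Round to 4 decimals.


Step 1: Compute log-barrier.
ln values: [1.7527, 1.9359, 2.0681, 1.5707, 1.4861, -0.0408]
phi = -(1.7527 + 1.9359 + 2.0681 + 1.5707 + 1.4861 - 0.0408) = -8.7727
Step 2: Compute augmented objective.
t*f(x) = 2.11*-7.74 = -16.3314
Total = -16.3314 - 8.7727 = -25.1041


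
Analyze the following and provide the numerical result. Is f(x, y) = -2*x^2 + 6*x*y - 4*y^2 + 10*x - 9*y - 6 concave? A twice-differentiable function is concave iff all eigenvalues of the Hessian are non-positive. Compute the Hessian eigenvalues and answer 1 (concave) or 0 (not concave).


The Hessian of f(x,y) = -2*x^2 + 6*x*y - 4*y^2 + 10*x - 9*y - 6 is:
H = [[-4, 6], [6, -8]]
Trace = -4 - 8 = -12
Determinant = -4*-8 - (6)^2 = -4
Discriminant = (-12)^2 - 4*-4 = 160.0
Eigenvalues: lambda_1 = -12.3246, lambda_2 = 0.3246
The function is not concave.

0


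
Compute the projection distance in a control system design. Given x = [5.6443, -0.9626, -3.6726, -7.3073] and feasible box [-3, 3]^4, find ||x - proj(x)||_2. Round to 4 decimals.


Project each component onto [-3, 3].
clip(5.6443) = 3.0, clip(-0.9626) = -0.9626, clip(-3.6726) = -3.0, clip(-7.3073) = -3.0
Projection = [3.0, -0.9626, -3.0, -3.0]
Squared diffs: [6.9923, 0.0, 0.4524, 18.5528]
Distance = sqrt(25.9975) = 5.0988


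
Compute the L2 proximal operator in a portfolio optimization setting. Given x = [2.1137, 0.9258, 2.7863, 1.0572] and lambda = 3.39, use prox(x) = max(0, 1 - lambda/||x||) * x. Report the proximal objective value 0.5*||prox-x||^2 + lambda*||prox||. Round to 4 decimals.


Step 1: Compute ||x||.
||x|| = 3.7691
Step 2: Compute scaling factor.
scale = max(0, 1 - 3.39/3.7691) = 0.1006
Step 3: prox(x) = [0.2126, 0.0931, 0.2802, 0.1063]
||prox(x)|| = 0.3791
Step 4: Proximal objective.
0.5*||prox-x||^2 = 5.7461
lambda*||prox|| = 1.2851
Total = 7.0311


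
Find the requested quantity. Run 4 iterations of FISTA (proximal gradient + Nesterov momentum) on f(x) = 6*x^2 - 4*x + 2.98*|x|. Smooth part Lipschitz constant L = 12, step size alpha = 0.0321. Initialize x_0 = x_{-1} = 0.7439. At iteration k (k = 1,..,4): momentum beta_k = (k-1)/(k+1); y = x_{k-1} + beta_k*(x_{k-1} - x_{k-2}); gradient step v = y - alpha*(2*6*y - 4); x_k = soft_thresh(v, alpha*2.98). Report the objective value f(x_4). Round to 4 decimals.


FISTA on f(x) = 6*x^2 - 4*x + 2.98*|x|
L = 12, alpha = 0.0321
Iteration 1: beta = 0.0, y = 0.7439 + 0.0*(0.7439 - 0.7439) = 0.7439
  grad(y) = 4.9268, v = y - alpha*grad = 0.5857
  prox(v) = soft_thresh(0.5857, 0.0957) = 0.4901
Iteration 2: beta = 0.3333, y = 0.4901 + 0.3333*(0.4901 - 0.7439) = 0.4055
  grad(y) = 0.8659, v = y - alpha*grad = 0.3777
  prox(v) = soft_thresh(0.3777, 0.0957) = 0.282
Iteration 3: beta = 0.5, y = 0.282 + 0.5*(0.282 - 0.4901) = 0.178
  grad(y) = -1.8639, v = y - alpha*grad = 0.2378
  prox(v) = soft_thresh(0.2378, 0.0957) = 0.1422
Iteration 4: beta = 0.6, y = 0.1422 + 0.6*(0.1422 - 0.282) = 0.0583
  grad(y) = -3.3008, v = y - alpha*grad = 0.1642
  prox(v) = soft_thresh(0.1642, 0.0957) = 0.0686
f(x_4) = 6*0.0686^2 - 4*0.0686 + 2.98*|0.0686| = -0.0417


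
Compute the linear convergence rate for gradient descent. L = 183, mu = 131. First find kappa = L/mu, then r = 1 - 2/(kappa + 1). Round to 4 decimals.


Step 1: Compute the condition number.
kappa = L/mu = 183/131 = 1.3969
Step 2: Compute the convergence rate.
r = 1 - 2/(kappa + 1) = 1 - 2*mu/(L + mu) = (L - mu)/(L + mu) = 52/314 = 0.1656


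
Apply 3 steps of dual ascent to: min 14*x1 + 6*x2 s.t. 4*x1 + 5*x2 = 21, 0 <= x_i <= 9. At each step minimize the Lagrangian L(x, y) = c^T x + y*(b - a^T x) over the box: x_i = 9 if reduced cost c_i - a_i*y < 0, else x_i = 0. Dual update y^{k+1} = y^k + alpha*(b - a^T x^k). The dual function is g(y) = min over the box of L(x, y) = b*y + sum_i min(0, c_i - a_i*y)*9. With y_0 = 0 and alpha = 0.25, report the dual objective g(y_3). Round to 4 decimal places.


Dual ascent for LP: min 14*x1 + 6*x2, 4*x1 + 5*x2 = 21, 0 <= x_i <= 9
Step 1: y^k = 0.0, reduced costs: (14.0, 6.0)
  x^k = (0.0, 0.0), subgradient = b - a^T x = 21.0
  y^{k+1} = 0.0 + 0.25*21.0 = 5.25
Step 2: y^k = 5.25, reduced costs: (-7.0, -20.25)
  x^k = (9.0, 9.0), subgradient = b - a^T x = -60.0
  y^{k+1} = 5.25 + 0.25*-60.0 = -9.75
Step 3: y^k = -9.75, reduced costs: (53.0, 54.75)
  x^k = (0.0, 0.0), subgradient = b - a^T x = 21.0
  y^{k+1} = -9.75 + 0.25*21.0 = -4.5
Dual objective at y_3 = -4.5: reduced costs (32.0, 28.5), box minimizer x = (0.0, 0.0)
g(y_3) = b*y + (c1 - a1*y)*x1 + (c2 - a2*y)*x2 = 21*(-4.5) + 32.0*0.0 + 28.5*0.0 = -94.5 + 0.0 + 0.0 = -94.5


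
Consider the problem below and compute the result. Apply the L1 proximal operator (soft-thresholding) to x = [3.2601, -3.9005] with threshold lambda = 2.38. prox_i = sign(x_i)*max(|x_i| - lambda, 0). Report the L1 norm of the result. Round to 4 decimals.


Soft-thresholding with lambda = 2.38:
prox(3.2601) = sign(3.2601)*max(|3.2601| - 2.38, 0) = 0.8801
prox(-3.9005) = sign(-3.9005)*max(|-3.9005| - 2.38, 0) = -1.5205
prox(x) = [0.8801, -1.5205]
||prox(x)||_1 = 0.8801 + 1.5205 = 2.4006


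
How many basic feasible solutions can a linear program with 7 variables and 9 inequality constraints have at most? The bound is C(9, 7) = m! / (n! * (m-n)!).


Each vertex corresponds to some choice of n active constraints out of m, so the number of vertices is at most C(m, n) = m! / (n!(m-n)!).
m = 9, n = 7
Numerator: 9 * 8 * 7 * 6 * 5 * 4 * 3
Denominator: 7! = 5040
C(9, 7) = 36


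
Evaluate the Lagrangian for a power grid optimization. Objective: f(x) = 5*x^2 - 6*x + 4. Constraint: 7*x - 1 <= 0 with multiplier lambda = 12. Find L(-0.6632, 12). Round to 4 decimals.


Step 1: Evaluate f(x).
f(-0.6632) = 5*(-0.6632)^2 - 6*(-0.6632) + 4 = 10.1784
Step 2: Evaluate g(x).
g(-0.6632) = 7*-0.6632 - 1 = -5.6424
Step 3: Compute Lagrangian.
L = 10.1784 + 12*-5.6424 = -57.5304


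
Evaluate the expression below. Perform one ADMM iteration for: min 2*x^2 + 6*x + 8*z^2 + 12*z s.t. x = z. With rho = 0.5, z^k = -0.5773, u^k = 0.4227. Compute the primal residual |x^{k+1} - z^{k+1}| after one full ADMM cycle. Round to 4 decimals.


ADMM iteration with rho = 0.5, z^k = -0.5773, u^k = 0.4227
Step 1: x-update.
Minimize 2*x^2 + 6*x + (0.5/2)*(x + 0.5773 + 0.4227)^2
FOC: (2*2 + 0.5)*x = -6 + 0.5*(-0.5773 - 0.4227)
x^{k+1} = -1.4444
Step 2: z-update.
Minimize 8*z^2 + 12*z + (0.5/2)*(-1.4444 - z + 0.4227)^2
FOC: (2*8 + 0.5)*z = -12 + 0.5*(-1.4444 + 0.4227)
z^{k+1} = -0.7582
Step 3: u-update.
u^{k+1} = 0.4227 - 1.4444 + 0.7582 = -0.2635
Step 4: Primal residual = |-1.4444 + 0.7582| = 0.6862


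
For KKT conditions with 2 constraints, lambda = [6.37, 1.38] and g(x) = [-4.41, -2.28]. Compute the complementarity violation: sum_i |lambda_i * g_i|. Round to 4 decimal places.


KKT complementary slackness check:
lambda_1 * g_1 = 6.37 * -4.41 = -28.0917
lambda_2 * g_2 = 1.38 * -2.28 = -3.1464
Total violation = 28.0917 + 3.1464 = 31.2381


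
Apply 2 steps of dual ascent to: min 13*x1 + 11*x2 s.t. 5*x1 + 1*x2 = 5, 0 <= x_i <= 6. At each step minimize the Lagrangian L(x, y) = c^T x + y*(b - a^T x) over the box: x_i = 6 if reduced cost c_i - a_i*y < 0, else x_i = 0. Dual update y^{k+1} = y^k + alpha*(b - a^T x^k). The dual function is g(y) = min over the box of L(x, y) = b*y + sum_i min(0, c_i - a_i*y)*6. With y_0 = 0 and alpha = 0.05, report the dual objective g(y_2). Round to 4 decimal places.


Dual ascent for LP: min 13*x1 + 11*x2, 5*x1 + 1*x2 = 5, 0 <= x_i <= 6
Step 1: y^k = 0.0, reduced costs: (13.0, 11.0)
  x^k = (0.0, 0.0), subgradient = b - a^T x = 5.0
  y^{k+1} = 0.0 + 0.05*5.0 = 0.25
Step 2: y^k = 0.25, reduced costs: (11.75, 10.75)
  x^k = (0.0, 0.0), subgradient = b - a^T x = 5.0
  y^{k+1} = 0.25 + 0.05*5.0 = 0.5
Dual objective at y_2 = 0.5: reduced costs (10.5, 10.5), box minimizer x = (0.0, 0.0)
g(y_2) = b*y + (c1 - a1*y)*x1 + (c2 - a2*y)*x2 = 5*0.5 + 10.5*0.0 + 10.5*0.0 = 2.5 + 0.0 + 0.0 = 2.5


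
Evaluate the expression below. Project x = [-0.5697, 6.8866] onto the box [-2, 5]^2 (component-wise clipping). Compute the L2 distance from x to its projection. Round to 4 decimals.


Project each component onto [-2, 5].
clip(-0.5697) = -0.5697, clip(6.8866) = 5.0
Projection = [-0.5697, 5.0]
Squared diffs: [0.0, 3.5593]
Distance = sqrt(3.5593) = 1.8866


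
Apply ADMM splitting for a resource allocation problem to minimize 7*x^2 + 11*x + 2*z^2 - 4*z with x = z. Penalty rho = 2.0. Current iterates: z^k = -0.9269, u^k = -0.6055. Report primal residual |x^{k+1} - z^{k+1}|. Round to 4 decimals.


ADMM iteration with rho = 2.0, z^k = -0.9269, u^k = -0.6055
Step 1: x-update.
Minimize 7*x^2 + 11*x + (2.0/2)*(x + 0.9269 - 0.6055)^2
FOC: (2*7 + 2.0)*x = -11 + 2.0*(-0.9269 + 0.6055)
x^{k+1} = -0.7277
Step 2: z-update.
Minimize 2*z^2 - 4*z + (2.0/2)*(-0.7277 - z - 0.6055)^2
FOC: (2*2 + 2.0)*z = 4 + 2.0*(-0.7277 - 0.6055)
z^{k+1} = 0.2223
Step 3: u-update.
u^{k+1} = -0.6055 - 0.7277 - 0.2223 = -1.5555
Step 4: Primal residual = |-0.7277 - 0.2223| = 0.95


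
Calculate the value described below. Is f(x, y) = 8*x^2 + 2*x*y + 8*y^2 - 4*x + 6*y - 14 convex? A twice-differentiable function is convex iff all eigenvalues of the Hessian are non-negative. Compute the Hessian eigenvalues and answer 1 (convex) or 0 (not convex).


The Hessian of f(x,y) = 8*x^2 + 2*x*y + 8*y^2 - 4*x + 6*y - 14 is:
H = [[16, 2], [2, 16]]
Trace = 16 + 16 = 32
Determinant = 16*16 - (2)^2 = 252
Discriminant = (32)^2 - 4*252 = 16.0
Eigenvalues: lambda_1 = 14.0, lambda_2 = 18.0
The function is convex.

1


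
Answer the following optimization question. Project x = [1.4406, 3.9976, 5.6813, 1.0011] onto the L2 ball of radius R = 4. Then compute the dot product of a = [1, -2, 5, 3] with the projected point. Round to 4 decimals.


Step 1: Compute ||x|| (intermediates to 6 decimals).
||x|| = sqrt(1.4406^2 + 3.9976^2 + 5.6813^2 + 1.0011^2) = 7.16488
Step 2: Project.
Since ||x|| > R, scale = R/||x|| = 4/7.16488 = 0.558279, proj(x) = scale * x
proj(x) = [0.804257, 2.231776, 3.17175, 0.558893]
Step 3: Dot product.
a^T * proj(x) = 1*0.804257 - 2*2.231776 + 5*3.17175 + 3*0.558893 = 13.8761


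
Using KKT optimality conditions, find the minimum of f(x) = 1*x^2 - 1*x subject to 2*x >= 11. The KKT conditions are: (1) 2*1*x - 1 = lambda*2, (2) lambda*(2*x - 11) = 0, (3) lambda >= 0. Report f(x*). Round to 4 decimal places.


Step 1: Try lambda = 0 (constraint inactive).
x_unc = 1/(2*1) = 0.5
Check: 2*0.5 = 1.0 < 11 -- violated!
Step 2: Constraint must be active: 2*x = 11
x* = 11/2 = 5.5
lambda = (2*1*5.5 - 1)/2 = 5.0
Step 3: Compute optimal value.
f(x*) = 1*5.5^2 - 1*5.5 = 24.75
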